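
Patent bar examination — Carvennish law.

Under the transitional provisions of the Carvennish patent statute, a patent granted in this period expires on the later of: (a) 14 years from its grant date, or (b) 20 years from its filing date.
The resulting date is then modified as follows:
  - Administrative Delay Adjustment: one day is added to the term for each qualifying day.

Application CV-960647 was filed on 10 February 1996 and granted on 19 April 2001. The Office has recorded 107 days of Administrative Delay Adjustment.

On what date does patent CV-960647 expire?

2016-05-27

(a) grant + 14 years → 19 April 2015.
(b) filing + 20 years → 10 February 2016.
Later of the two: 10 February 2016.
Administrative Delay Adjustment: +107 days → 27 May 2016.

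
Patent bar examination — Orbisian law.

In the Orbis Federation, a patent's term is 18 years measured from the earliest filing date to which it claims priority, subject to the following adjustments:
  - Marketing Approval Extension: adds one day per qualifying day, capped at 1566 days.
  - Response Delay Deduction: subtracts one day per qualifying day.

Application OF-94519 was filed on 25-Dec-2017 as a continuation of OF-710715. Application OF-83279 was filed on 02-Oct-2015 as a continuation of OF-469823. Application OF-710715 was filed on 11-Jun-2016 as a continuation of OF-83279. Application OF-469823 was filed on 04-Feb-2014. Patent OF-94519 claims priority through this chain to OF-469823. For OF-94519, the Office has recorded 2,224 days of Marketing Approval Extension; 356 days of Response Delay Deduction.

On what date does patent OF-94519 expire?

2035-05-29

Earliest priority filing: 4 February 2014.
Base term: 4 February 2014 + 18 years → 4 February 2032.
Marketing Approval Extension: 2224 days claimed exceeds the 1566-day cap, so +1566 days → 19 May 2036.
Response Delay Deduction: −356 days → 29 May 2035.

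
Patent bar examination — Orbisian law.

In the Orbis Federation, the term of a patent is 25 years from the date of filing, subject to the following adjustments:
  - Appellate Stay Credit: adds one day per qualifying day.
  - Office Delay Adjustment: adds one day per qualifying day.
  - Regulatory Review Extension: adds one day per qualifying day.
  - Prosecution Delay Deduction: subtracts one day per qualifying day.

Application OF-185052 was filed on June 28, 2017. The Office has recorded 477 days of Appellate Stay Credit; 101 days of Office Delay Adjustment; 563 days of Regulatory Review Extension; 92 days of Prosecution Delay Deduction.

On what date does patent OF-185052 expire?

2045-05-12

Base term: filing date + 25 years → 28 June 2042.
Appellate Stay Credit: +477 days → 18 October 2043.
Office Delay Adjustment: +101 days → 27 January 2044.
Regulatory Review Extension: +563 days → 12 August 2045.
Prosecution Delay Deduction: −92 days → 12 May 2045.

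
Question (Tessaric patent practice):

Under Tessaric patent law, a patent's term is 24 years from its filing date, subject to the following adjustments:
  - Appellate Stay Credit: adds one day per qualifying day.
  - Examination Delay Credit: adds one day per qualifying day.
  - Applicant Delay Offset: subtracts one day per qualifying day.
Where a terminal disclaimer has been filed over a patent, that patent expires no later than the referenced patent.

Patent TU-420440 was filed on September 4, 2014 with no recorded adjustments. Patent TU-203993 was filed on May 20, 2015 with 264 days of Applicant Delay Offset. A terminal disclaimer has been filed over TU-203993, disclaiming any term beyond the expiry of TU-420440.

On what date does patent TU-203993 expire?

Natural term of TU-203993:
  Base: filing + 24 years → 20 May 2039.
  Applicant Delay Offset: −264 days → 29 August 2038.
Expiry of referenced patent TU-420440:
  Base: filing + 24 years → 4 September 2038.
Terminal disclaimer: TU-203993 expires on the earlier of 29 August 2038 and 4 September 2038.

2038-08-29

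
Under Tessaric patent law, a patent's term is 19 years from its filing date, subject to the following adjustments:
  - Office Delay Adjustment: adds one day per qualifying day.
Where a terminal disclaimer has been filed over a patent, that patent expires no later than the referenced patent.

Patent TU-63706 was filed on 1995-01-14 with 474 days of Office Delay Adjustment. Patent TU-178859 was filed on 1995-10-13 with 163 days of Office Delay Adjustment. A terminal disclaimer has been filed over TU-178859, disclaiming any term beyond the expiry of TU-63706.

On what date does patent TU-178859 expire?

2015-03-25

Natural term of TU-178859:
  Base: filing + 19 years → 13 October 2014.
  Office Delay Adjustment: +163 days → 25 March 2015.
Expiry of referenced patent TU-63706:
  Base: filing + 19 years → 14 January 2014.
  Office Delay Adjustment: +474 days → 3 May 2015.
Terminal disclaimer: TU-178859 expires on the earlier of 25 March 2015 and 3 May 2015.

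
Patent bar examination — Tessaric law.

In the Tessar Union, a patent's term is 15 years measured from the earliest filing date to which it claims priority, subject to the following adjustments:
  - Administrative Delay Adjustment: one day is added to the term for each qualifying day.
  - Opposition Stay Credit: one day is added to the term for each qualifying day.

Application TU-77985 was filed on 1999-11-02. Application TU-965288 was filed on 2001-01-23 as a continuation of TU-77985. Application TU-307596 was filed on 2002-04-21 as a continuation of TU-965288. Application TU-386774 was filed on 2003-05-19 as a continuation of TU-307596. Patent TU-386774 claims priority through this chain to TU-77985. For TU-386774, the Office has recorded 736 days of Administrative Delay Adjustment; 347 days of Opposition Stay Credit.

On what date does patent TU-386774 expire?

Earliest priority filing: 2 November 1999.
Base term: 2 November 1999 + 15 years → 2 November 2014.
Administrative Delay Adjustment: +736 days → 7 November 2016.
Opposition Stay Credit: +347 days → 20 October 2017.

October 20, 2017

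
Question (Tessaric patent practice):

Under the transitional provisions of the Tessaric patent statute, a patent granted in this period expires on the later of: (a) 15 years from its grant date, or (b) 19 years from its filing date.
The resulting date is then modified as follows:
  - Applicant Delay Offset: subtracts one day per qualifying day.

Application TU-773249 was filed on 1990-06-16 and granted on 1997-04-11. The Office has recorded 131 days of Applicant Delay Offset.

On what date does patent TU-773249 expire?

2011-12-02

(a) grant + 15 years → 11 April 2012.
(b) filing + 19 years → 16 June 2009.
Later of the two: 11 April 2012.
Applicant Delay Offset: −131 days → 2 December 2011.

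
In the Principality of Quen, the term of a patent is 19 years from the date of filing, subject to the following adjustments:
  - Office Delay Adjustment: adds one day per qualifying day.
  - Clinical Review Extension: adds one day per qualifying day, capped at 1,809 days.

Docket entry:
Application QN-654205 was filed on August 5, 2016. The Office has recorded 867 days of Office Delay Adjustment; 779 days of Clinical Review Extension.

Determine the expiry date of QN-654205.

February 6, 2040

Base term: filing date + 19 years → 5 August 2035.
Office Delay Adjustment: +867 days → 19 December 2037.
Clinical Review Extension: 779 days (within the 1809-day cap) → +779 days → 6 February 2040.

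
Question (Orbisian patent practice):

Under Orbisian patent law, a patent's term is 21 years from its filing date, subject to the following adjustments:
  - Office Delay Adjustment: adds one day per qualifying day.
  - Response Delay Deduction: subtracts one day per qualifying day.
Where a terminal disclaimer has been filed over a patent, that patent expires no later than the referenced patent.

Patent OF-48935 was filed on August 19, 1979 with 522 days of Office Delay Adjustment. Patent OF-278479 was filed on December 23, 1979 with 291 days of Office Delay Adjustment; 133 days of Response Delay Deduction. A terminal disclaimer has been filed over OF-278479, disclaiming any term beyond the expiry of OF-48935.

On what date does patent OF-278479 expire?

Natural term of OF-278479:
  Base: filing + 21 years → 23 December 2000.
  Office Delay Adjustment: +291 days → 10 October 2001.
  Response Delay Deduction: −133 days → 30 May 2001.
Expiry of referenced patent OF-48935:
  Base: filing + 21 years → 19 August 2000.
  Office Delay Adjustment: +522 days → 23 January 2002.
Terminal disclaimer: OF-278479 expires on the earlier of 30 May 2001 and 23 January 2002.

2001-05-30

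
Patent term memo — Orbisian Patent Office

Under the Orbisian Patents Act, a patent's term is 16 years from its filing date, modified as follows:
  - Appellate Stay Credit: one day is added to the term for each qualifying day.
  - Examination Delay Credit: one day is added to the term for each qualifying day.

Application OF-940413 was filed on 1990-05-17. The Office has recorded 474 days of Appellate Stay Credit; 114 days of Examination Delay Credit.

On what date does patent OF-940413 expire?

Base term: filing date + 16 years → 17 May 2006.
Appellate Stay Credit: +474 days → 3 September 2007.
Examination Delay Credit: +114 days → 26 December 2007.

December 26, 2007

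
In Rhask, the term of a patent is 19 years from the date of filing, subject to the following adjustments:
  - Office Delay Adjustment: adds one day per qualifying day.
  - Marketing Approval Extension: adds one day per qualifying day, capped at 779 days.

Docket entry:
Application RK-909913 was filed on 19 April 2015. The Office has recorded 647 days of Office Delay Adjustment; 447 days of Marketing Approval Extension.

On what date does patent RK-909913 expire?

Base term: filing date + 19 years → 19 April 2034.
Office Delay Adjustment: +647 days → 26 January 2036.
Marketing Approval Extension: 447 days (within the 779-day cap) → +447 days → 17 April 2037.

April 17, 2037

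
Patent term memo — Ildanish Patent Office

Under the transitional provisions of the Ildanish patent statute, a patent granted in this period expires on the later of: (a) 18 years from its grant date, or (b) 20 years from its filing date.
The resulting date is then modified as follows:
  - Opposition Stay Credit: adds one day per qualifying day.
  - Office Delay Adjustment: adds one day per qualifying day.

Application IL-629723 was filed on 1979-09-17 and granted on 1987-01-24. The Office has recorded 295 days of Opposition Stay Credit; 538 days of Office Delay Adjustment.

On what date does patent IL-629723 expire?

May 7, 2007

(a) grant + 18 years → 24 January 2005.
(b) filing + 20 years → 17 September 1999.
Later of the two: 24 January 2005.
Opposition Stay Credit: +295 days → 15 November 2005.
Office Delay Adjustment: +538 days → 7 May 2007.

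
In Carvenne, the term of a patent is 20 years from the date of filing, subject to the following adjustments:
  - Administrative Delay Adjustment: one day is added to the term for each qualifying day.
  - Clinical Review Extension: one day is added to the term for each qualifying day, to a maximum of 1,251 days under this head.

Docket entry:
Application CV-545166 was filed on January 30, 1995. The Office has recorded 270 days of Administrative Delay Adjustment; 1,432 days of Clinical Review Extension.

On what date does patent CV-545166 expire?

March 31, 2019

Base term: filing date + 20 years → 30 January 2015.
Administrative Delay Adjustment: +270 days → 27 October 2015.
Clinical Review Extension: 1432 days claimed exceeds the 1251-day cap, so +1251 days → 31 March 2019.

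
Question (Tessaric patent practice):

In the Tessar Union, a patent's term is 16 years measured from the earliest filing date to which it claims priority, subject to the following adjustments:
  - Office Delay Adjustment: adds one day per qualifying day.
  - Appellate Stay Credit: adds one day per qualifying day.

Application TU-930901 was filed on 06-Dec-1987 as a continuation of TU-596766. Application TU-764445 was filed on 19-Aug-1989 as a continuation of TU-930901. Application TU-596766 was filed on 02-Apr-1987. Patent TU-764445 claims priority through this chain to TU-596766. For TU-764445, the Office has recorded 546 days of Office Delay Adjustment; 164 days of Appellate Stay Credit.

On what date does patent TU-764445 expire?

Earliest priority filing: 2 April 1987.
Base term: 2 April 1987 + 16 years → 2 April 2003.
Office Delay Adjustment: +546 days → 29 September 2004.
Appellate Stay Credit: +164 days → 12 March 2005.

March 12, 2005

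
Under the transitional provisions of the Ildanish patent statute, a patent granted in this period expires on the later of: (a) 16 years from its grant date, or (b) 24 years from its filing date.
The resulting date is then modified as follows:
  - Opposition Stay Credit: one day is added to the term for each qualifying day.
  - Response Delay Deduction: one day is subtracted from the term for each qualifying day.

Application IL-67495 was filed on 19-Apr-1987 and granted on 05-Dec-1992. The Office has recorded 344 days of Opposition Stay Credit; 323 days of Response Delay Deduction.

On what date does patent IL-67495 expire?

(a) grant + 16 years → 5 December 2008.
(b) filing + 24 years → 19 April 2011.
Later of the two: 19 April 2011.
Opposition Stay Credit: +344 days → 28 March 2012.
Response Delay Deduction: −323 days → 10 May 2011.

2011-05-10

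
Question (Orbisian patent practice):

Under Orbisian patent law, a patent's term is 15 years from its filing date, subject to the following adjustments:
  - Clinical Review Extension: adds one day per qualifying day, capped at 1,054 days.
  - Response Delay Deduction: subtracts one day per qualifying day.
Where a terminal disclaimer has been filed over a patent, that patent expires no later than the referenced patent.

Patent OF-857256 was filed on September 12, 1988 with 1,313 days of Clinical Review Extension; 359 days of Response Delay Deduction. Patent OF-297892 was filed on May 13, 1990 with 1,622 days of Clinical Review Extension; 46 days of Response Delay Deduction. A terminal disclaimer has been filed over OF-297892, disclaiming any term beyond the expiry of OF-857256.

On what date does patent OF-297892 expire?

2005-08-07

Natural term of OF-297892:
  Base: filing + 15 years → 13 May 2005.
  Clinical Review Extension: 1622 days claimed exceeds the 1054-day cap, so +1054 days → 1 April 2008.
  Response Delay Deduction: −46 days → 15 February 2008.
Expiry of referenced patent OF-857256:
  Base: filing + 15 years → 12 September 2003.
  Clinical Review Extension: 1313 days claimed exceeds the 1054-day cap, so +1054 days → 1 August 2006.
  Response Delay Deduction: −359 days → 7 August 2005.
Terminal disclaimer: OF-297892 expires on the earlier of 15 February 2008 and 7 August 2005.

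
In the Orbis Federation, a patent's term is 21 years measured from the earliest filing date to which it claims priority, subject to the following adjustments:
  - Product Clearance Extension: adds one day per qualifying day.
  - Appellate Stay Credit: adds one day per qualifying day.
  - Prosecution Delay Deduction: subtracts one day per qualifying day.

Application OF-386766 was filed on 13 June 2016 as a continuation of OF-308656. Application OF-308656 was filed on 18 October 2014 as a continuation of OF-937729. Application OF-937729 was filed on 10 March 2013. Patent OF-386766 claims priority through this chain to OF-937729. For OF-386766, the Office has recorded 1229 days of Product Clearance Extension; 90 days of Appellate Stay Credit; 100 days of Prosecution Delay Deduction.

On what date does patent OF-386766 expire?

Earliest priority filing: 10 March 2013.
Base term: 10 March 2013 + 21 years → 10 March 2034.
Product Clearance Extension: +1229 days → 21 July 2037.
Appellate Stay Credit: +90 days → 19 October 2037.
Prosecution Delay Deduction: −100 days → 11 July 2037.

July 11, 2037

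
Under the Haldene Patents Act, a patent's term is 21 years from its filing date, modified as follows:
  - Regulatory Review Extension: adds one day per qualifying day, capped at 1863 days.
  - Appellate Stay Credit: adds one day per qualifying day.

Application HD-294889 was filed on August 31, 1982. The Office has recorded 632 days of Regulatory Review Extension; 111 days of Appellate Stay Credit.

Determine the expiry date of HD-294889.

Base term: filing date + 21 years → 31 August 2003.
Regulatory Review Extension: 632 days (within the 1863-day cap) → +632 days → 24 May 2005.
Appellate Stay Credit: +111 days → 12 September 2005.

2005-09-12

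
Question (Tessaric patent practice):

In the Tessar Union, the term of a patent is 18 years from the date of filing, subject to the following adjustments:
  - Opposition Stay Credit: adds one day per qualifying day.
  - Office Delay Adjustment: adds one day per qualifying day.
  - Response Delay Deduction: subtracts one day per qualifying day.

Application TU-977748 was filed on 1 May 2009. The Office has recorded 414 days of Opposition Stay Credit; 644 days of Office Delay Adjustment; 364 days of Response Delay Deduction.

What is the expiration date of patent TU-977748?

Base term: filing date + 18 years → 1 May 2027.
Opposition Stay Credit: +414 days → 18 June 2028.
Office Delay Adjustment: +644 days → 24 March 2030.
Response Delay Deduction: −364 days → 25 March 2029.

March 25, 2029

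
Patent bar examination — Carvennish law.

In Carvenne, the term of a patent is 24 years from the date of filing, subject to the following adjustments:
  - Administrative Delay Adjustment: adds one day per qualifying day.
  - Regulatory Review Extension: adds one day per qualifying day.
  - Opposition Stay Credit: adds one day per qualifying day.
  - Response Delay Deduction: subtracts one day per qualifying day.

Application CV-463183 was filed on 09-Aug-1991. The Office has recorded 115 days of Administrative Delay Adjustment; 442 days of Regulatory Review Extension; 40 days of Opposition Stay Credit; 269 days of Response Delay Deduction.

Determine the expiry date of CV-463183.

Base term: filing date + 24 years → 9 August 2015.
Administrative Delay Adjustment: +115 days → 2 December 2015.
Regulatory Review Extension: +442 days → 16 February 2017.
Opposition Stay Credit: +40 days → 28 March 2017.
Response Delay Deduction: −269 days → 2 July 2016.

July 2, 2016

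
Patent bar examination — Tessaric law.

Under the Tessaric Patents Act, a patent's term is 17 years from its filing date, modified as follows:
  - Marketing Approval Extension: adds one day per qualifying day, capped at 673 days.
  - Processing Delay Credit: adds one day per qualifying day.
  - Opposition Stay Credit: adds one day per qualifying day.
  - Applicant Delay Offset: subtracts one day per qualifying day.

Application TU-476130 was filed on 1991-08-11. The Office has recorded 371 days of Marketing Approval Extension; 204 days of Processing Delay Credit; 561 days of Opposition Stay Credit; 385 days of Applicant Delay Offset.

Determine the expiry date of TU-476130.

Base term: filing date + 17 years → 11 August 2008.
Marketing Approval Extension: 371 days (within the 673-day cap) → +371 days → 17 August 2009.
Processing Delay Credit: +204 days → 9 March 2010.
Opposition Stay Credit: +561 days → 21 September 2011.
Applicant Delay Offset: −385 days → 1 September 2010.

September 1, 2010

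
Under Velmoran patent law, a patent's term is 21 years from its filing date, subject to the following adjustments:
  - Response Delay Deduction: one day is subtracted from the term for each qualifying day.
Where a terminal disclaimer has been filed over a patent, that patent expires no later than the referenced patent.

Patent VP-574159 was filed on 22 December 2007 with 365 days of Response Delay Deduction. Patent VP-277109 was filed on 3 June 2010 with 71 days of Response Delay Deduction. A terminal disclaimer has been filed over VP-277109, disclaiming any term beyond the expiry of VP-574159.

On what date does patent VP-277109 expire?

Natural term of VP-277109:
  Base: filing + 21 years → 3 June 2031.
  Response Delay Deduction: −71 days → 24 March 2031.
Expiry of referenced patent VP-574159:
  Base: filing + 21 years → 22 December 2028.
  Response Delay Deduction: −365 days → 23 December 2027.
Terminal disclaimer: VP-277109 expires on the earlier of 24 March 2031 and 23 December 2027.

2027-12-23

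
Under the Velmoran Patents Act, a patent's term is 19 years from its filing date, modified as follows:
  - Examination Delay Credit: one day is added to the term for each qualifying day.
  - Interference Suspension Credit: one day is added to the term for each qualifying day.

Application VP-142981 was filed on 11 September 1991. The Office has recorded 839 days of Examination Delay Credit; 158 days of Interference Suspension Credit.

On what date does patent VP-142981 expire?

Base term: filing date + 19 years → 11 September 2010.
Examination Delay Credit: +839 days → 28 December 2012.
Interference Suspension Credit: +158 days → 4 June 2013.

2013-06-04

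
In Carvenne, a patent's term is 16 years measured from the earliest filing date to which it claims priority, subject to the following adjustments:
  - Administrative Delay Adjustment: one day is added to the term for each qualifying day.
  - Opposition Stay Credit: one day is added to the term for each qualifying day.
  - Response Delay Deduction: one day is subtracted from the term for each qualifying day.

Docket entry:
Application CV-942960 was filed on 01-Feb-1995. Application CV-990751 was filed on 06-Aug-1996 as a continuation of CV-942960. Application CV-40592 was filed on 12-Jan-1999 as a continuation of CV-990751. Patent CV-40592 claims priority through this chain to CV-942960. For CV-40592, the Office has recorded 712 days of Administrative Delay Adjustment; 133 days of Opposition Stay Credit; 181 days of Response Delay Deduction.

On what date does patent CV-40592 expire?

Earliest priority filing: 1 February 1995.
Base term: 1 February 1995 + 16 years → 1 February 2011.
Administrative Delay Adjustment: +712 days → 13 January 2013.
Opposition Stay Credit: +133 days → 26 May 2013.
Response Delay Deduction: −181 days → 26 November 2012.

2012-11-26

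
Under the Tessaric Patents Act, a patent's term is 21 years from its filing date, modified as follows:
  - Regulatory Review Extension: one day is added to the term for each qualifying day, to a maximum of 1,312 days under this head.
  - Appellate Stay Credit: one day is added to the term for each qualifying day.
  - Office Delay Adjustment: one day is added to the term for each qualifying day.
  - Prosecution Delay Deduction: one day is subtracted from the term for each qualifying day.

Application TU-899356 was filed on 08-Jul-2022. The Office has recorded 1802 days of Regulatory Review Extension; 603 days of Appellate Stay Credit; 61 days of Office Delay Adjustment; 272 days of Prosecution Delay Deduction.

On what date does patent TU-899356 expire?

Base term: filing date + 21 years → 8 July 2043.
Regulatory Review Extension: 1802 days claimed exceeds the 1312-day cap, so +1312 days → 9 February 2047.
Appellate Stay Credit: +603 days → 4 October 2048.
Office Delay Adjustment: +61 days → 4 December 2048.
Prosecution Delay Deduction: −272 days → 7 March 2048.

2048-03-07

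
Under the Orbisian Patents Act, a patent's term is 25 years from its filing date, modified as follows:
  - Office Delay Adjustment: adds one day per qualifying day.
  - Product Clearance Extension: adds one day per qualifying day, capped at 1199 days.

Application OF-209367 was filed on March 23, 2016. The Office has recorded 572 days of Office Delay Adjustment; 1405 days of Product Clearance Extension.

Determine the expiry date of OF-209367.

2046-01-27

Base term: filing date + 25 years → 23 March 2041.
Office Delay Adjustment: +572 days → 16 October 2042.
Product Clearance Extension: 1405 days claimed exceeds the 1199-day cap, so +1199 days → 27 January 2046.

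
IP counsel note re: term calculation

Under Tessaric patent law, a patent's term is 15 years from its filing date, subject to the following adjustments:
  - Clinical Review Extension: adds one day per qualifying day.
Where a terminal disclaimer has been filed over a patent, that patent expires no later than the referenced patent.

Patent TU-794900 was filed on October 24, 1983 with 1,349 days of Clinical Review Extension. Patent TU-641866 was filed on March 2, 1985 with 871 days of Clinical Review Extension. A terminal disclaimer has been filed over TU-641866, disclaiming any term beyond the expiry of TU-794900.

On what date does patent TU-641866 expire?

2002-07-04

Natural term of TU-641866:
  Base: filing + 15 years → 2 March 2000.
  Clinical Review Extension: +871 days → 21 July 2002.
Expiry of referenced patent TU-794900:
  Base: filing + 15 years → 24 October 1998.
  Clinical Review Extension: +1349 days → 4 July 2002.
Terminal disclaimer: TU-641866 expires on the earlier of 21 July 2002 and 4 July 2002.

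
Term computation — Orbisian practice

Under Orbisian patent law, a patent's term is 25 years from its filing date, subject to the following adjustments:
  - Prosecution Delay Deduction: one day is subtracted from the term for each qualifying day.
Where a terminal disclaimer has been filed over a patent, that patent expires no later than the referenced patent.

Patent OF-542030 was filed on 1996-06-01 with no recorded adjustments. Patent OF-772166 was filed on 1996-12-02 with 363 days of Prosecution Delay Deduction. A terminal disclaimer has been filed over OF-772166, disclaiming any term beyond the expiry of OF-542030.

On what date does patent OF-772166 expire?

2020-12-04

Natural term of OF-772166:
  Base: filing + 25 years → 2 December 2021.
  Prosecution Delay Deduction: −363 days → 4 December 2020.
Expiry of referenced patent OF-542030:
  Base: filing + 25 years → 1 June 2021.
Terminal disclaimer: OF-772166 expires on the earlier of 4 December 2020 and 1 June 2021.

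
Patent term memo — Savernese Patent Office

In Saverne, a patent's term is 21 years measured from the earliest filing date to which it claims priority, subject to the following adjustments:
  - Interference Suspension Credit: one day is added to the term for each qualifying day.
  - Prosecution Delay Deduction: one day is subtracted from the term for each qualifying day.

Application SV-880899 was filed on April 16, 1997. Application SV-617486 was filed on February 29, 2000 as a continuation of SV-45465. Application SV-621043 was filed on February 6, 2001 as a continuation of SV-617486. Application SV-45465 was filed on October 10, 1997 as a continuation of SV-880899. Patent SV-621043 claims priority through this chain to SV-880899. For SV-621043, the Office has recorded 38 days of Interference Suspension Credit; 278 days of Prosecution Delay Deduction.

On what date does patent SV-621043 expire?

Earliest priority filing: 16 April 1997.
Base term: 16 April 1997 + 21 years → 16 April 2018.
Interference Suspension Credit: +38 days → 24 May 2018.
Prosecution Delay Deduction: −278 days → 19 August 2017.

August 19, 2017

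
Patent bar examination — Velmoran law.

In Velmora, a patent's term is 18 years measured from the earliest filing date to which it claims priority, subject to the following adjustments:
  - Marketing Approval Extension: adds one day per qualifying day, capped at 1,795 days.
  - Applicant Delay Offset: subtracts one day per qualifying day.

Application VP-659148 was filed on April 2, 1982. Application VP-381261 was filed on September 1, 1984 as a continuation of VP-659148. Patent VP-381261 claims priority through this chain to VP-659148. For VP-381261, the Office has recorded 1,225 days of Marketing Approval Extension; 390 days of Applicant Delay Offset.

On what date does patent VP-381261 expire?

Earliest priority filing: 2 April 1982.
Base term: 2 April 1982 + 18 years → 2 April 2000.
Marketing Approval Extension: 1225 days (within the 1795-day cap) → +1225 days → 10 August 2003.
Applicant Delay Offset: −390 days → 16 July 2002.

2002-07-16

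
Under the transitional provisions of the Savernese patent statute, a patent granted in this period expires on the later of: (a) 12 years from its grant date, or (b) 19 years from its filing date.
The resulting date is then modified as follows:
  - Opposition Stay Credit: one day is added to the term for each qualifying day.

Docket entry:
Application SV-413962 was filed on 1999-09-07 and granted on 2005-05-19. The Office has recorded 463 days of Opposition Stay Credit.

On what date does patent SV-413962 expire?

(a) grant + 12 years → 19 May 2017.
(b) filing + 19 years → 7 September 2018.
Later of the two: 7 September 2018.
Opposition Stay Credit: +463 days → 14 December 2019.

December 14, 2019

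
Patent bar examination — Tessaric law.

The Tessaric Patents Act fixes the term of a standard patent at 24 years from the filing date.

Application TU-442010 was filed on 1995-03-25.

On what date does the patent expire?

2019-03-25

Filing date + 24 years → 25 March 2019.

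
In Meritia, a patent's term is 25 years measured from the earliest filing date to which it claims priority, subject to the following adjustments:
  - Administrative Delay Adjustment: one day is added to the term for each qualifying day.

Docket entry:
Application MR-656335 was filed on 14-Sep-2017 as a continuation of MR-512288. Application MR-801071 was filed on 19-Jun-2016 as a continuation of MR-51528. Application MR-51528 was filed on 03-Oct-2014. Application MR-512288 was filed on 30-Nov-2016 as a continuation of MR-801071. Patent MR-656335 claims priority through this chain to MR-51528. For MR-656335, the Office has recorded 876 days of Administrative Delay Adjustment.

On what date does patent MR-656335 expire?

Earliest priority filing: 3 October 2014.
Base term: 3 October 2014 + 25 years → 3 October 2039.
Administrative Delay Adjustment: +876 days → 25 February 2042.

2042-02-25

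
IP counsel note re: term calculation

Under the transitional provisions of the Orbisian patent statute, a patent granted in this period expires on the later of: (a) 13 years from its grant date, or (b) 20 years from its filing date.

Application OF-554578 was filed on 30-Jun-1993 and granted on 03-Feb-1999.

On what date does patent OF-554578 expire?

(a) grant + 13 years → 3 February 2012.
(b) filing + 20 years → 30 June 2013.
Later of the two: 30 June 2013.

2013-06-30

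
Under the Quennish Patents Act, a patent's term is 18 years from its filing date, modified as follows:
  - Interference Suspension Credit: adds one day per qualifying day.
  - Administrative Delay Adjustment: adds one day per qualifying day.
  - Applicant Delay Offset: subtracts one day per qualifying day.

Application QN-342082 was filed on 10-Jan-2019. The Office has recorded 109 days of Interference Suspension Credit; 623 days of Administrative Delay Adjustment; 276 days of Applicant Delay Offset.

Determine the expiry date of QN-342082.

April 11, 2038

Base term: filing date + 18 years → 10 January 2037.
Interference Suspension Credit: +109 days → 29 April 2037.
Administrative Delay Adjustment: +623 days → 12 January 2039.
Applicant Delay Offset: −276 days → 11 April 2038.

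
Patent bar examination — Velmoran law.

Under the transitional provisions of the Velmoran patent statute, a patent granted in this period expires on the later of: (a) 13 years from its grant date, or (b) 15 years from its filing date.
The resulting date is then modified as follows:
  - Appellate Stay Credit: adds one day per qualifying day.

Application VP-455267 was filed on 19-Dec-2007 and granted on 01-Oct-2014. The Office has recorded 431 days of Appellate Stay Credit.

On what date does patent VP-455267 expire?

2028-12-05

(a) grant + 13 years → 1 October 2027.
(b) filing + 15 years → 19 December 2022.
Later of the two: 1 October 2027.
Appellate Stay Credit: +431 days → 5 December 2028.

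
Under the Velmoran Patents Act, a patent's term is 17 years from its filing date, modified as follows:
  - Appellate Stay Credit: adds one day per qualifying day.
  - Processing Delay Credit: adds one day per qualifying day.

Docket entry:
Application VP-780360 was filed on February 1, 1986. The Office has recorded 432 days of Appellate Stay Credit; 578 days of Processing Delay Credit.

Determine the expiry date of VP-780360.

Base term: filing date + 17 years → 1 February 2003.
Appellate Stay Credit: +432 days → 8 April 2004.
Processing Delay Credit: +578 days → 7 November 2005.

November 7, 2005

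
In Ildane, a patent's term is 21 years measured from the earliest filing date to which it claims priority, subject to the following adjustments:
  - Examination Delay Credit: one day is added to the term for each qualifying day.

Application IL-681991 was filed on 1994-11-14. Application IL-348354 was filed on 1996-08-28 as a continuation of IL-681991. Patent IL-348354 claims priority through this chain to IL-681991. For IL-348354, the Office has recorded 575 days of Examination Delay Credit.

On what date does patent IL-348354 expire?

June 11, 2017

Earliest priority filing: 14 November 1994.
Base term: 14 November 1994 + 21 years → 14 November 2015.
Examination Delay Credit: +575 days → 11 June 2017.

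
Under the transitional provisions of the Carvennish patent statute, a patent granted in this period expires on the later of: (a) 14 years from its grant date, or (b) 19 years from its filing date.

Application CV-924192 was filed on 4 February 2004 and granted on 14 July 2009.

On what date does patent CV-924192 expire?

(a) grant + 14 years → 14 July 2023.
(b) filing + 19 years → 4 February 2023.
Later of the two: 14 July 2023.

July 14, 2023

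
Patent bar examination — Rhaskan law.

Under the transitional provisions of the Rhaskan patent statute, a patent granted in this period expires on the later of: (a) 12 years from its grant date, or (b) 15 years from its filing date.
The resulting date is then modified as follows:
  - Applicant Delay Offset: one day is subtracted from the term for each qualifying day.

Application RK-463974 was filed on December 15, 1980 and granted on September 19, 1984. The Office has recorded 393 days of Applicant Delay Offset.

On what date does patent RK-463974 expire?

(a) grant + 12 years → 19 September 1996.
(b) filing + 15 years → 15 December 1995.
Later of the two: 19 September 1996.
Applicant Delay Offset: −393 days → 23 August 1995.

1995-08-23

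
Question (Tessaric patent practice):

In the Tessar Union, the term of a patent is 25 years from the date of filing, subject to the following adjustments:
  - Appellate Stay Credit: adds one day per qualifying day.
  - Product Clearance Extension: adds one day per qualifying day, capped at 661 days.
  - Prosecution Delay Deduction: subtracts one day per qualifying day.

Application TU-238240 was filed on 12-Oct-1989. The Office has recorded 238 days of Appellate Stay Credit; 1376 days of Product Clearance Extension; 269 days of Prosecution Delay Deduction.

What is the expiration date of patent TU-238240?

Base term: filing date + 25 years → 12 October 2014.
Appellate Stay Credit: +238 days → 7 June 2015.
Product Clearance Extension: 1376 days claimed exceeds the 661-day cap, so +661 days → 29 March 2017.
Prosecution Delay Deduction: −269 days → 3 July 2016.

July 3, 2016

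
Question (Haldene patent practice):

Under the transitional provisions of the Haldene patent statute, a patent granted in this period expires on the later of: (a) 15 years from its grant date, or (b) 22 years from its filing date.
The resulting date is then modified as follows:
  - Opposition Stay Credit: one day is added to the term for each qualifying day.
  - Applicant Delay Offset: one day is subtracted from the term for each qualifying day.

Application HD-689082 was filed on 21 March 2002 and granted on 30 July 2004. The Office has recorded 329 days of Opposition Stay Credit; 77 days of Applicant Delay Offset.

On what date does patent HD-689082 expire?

November 28, 2024

(a) grant + 15 years → 30 July 2019.
(b) filing + 22 years → 21 March 2024.
Later of the two: 21 March 2024.
Opposition Stay Credit: +329 days → 13 February 2025.
Applicant Delay Offset: −77 days → 28 November 2024.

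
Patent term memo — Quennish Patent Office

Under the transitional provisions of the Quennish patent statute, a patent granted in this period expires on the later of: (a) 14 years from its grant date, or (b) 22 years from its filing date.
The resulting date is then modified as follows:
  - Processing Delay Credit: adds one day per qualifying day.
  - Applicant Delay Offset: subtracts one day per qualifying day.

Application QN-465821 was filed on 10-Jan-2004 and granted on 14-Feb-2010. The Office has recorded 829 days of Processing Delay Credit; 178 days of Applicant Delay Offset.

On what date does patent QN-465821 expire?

(a) grant + 14 years → 14 February 2024.
(b) filing + 22 years → 10 January 2026.
Later of the two: 10 January 2026.
Processing Delay Credit: +829 days → 18 April 2028.
Applicant Delay Offset: −178 days → 23 October 2027.

October 23, 2027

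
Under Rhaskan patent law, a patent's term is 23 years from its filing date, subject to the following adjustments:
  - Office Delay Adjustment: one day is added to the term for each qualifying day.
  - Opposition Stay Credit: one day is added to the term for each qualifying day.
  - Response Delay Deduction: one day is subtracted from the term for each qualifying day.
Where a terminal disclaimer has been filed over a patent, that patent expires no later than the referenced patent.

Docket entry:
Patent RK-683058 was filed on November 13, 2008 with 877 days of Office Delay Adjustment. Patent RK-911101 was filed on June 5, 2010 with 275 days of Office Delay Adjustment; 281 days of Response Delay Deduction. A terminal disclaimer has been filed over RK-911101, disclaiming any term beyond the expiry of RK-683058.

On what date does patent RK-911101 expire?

May 30, 2033

Natural term of RK-911101:
  Base: filing + 23 years → 5 June 2033.
  Office Delay Adjustment: +275 days → 7 March 2034.
  Response Delay Deduction: −281 days → 30 May 2033.
Expiry of referenced patent RK-683058:
  Base: filing + 23 years → 13 November 2031.
  Office Delay Adjustment: +877 days → 8 April 2034.
Terminal disclaimer: RK-911101 expires on the earlier of 30 May 2033 and 8 April 2034.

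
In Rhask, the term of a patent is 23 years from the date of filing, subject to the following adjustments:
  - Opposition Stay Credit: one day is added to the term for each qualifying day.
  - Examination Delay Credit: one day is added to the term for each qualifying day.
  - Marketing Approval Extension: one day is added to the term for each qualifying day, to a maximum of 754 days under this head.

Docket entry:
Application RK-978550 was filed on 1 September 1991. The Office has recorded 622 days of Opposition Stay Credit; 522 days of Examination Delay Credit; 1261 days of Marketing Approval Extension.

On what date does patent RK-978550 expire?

Base term: filing date + 23 years → 1 September 2014.
Opposition Stay Credit: +622 days → 15 May 2016.
Examination Delay Credit: +522 days → 19 October 2017.
Marketing Approval Extension: 1261 days claimed exceeds the 754-day cap, so +754 days → 12 November 2019.

2019-11-12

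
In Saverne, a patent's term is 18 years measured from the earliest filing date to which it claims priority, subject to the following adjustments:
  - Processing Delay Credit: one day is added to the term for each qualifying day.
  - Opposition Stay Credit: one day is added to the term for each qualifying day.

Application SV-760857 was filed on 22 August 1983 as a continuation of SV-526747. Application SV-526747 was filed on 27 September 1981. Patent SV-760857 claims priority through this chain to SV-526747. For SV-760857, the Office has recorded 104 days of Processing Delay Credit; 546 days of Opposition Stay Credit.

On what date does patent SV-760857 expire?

July 8, 2001

Earliest priority filing: 27 September 1981.
Base term: 27 September 1981 + 18 years → 27 September 1999.
Processing Delay Credit: +104 days → 9 January 2000.
Opposition Stay Credit: +546 days → 8 July 2001.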